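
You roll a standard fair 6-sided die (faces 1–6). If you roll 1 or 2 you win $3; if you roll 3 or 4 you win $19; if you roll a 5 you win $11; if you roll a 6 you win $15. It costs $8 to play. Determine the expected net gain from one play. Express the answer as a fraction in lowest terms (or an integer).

E[payout] = (1/3)·3 + (1/6)·11 + (1/6)·15 + (1/3)·19 = 35/3
Expected profit = 35/3 − 8 = 11/3

11/3 dollars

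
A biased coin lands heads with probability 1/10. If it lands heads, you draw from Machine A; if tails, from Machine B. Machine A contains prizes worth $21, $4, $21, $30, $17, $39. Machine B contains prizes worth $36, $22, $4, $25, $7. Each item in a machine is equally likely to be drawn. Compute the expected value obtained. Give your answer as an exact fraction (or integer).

E[X | Machine A] = (21 + 4 + 21 + 30 + 17 + 39)/6 = 22
E[X | Machine B] = (36 + 22 + 4 + 25 + 7)/5 = 94/5
E[X] = (1/10)·22 + (9/10)·94/5 = 478/25

478/25 dollars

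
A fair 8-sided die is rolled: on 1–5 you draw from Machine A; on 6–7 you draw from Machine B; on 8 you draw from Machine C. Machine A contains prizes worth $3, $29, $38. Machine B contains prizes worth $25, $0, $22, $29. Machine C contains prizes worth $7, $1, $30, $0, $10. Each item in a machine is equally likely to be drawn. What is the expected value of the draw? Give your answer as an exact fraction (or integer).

308/15 dollars

E[X | Machine A] = (3 + 29 + 38)/3 = 70/3
E[X | Machine B] = (25 + 0 + 22 + 29)/4 = 19
E[X | Machine C] = (7 + 1 + 30 + 0 + 10)/5 = 48/5
E[X] = (5/8)·70/3 + (1/4)·19 + (1/8)·48/5 = 308/15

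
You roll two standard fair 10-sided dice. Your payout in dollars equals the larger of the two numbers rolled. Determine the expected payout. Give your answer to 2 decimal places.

Distribution of the larger of the two numbers rolled: 1 w.p. 1/100, 2 w.p. 3/100, 3 w.p. 1/20, 4 w.p. 7/100, 5 w.p. 9/100, 6 w.p. 11/100, …
E[payout] = (1/100)·1 + (3/100)·2 + (1/20)·3 + (7/100)·4 + (9/100)·5 + (11/100)·6 + (13/100)·7 + (3/20)·8 + (17/100)·9 + (19/100)·10 = 143/20
≈ $7.15

$7.15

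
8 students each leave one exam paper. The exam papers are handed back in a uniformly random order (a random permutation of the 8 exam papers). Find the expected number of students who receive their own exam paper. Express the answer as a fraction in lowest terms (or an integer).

1

Let Xᵢ = 1 if person i gets their own exam paper. For each i, P(Xᵢ=1) = 1/8.
By linearity of expectation, E[X₁+…+X_8] = 8·(1/8) = 1.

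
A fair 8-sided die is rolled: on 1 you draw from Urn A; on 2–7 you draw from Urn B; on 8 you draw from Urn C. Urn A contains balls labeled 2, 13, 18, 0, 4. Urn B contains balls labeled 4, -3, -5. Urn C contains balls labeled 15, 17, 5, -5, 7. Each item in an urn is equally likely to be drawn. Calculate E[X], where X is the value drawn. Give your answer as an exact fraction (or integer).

9/10

E[X | Urn A] = (2 + 13 + 18 + 0 + 4)/5 = 37/5
E[X | Urn B] = (4 − 3 − 5)/3 = -4/3
E[X | Urn C] = (15 + 17 + 5 − 5 + 7)/5 = 39/5
E[X] = (1/8)·37/5 + (3/4)·(-4/3) + (1/8)·39/5 = 9/10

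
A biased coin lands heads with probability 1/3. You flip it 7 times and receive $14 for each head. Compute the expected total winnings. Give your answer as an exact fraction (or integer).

98/3 dollars

E[#heads] = 7·1/3 = 7/3 (linearity over flips).
E[winnings] = 14·7/3 = 98/3.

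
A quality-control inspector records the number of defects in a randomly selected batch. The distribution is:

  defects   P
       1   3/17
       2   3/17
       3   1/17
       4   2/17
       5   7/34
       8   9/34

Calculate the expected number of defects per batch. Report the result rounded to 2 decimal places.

E[X] = (3/17)·1 + (3/17)·2 + (1/17)·3 + (2/17)·4 + (7/34)·5 + (9/34)·8
     = 147/34 ≈ 4.32

4.32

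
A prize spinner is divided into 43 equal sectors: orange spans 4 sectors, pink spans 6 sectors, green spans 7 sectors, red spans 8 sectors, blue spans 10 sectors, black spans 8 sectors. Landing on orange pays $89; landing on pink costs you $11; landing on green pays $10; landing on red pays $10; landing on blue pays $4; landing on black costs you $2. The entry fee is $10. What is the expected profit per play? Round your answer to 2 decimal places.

$0.79

E[payout] = (4/43)·89 + (6/43)·(-11) + (7/43)·10 + (8/43)·10 + (10/43)·4 + (8/43)·(-2) = 464/43
Expected profit = 464/43 − 10 = 34/43 ≈ $0.79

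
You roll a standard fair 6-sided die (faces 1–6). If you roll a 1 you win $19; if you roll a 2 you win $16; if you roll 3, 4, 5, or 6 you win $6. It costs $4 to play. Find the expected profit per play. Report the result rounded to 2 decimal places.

$5.83

E[payout] = (2/3)·6 + (1/6)·16 + (1/6)·19 = 59/6
Expected profit = 59/6 − 4 = 35/6 ≈ $5.83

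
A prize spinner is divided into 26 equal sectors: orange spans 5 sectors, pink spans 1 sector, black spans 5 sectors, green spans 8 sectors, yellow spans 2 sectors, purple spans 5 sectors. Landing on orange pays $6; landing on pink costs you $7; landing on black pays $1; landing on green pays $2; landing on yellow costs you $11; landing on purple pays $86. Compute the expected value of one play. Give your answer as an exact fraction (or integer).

226/13 dollars

E[payout] = (5/26)·6 + (1/26)·(-7) + (5/26)·1 + (8/26)·2 + (2/26)·(-11) + (5/26)·86 = 226/13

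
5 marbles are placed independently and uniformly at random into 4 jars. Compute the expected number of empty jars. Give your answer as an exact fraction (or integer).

243/256

Let Xⱼ=1 if jar j is empty. P(Xⱼ=1) = ((4-1)/4)^5 = 243/1024.
By linearity, E[#empty] = 4·243/1024 = 243/256.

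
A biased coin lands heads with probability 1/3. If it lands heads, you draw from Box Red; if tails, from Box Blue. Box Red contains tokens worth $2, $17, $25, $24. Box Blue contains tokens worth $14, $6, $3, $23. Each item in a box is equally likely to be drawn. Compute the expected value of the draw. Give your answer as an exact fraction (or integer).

E[X | Box Red] = (2 + 17 + 25 + 24)/4 = 17
E[X | Box Blue] = (14 + 6 + 3 + 23)/4 = 23/2
E[X] = (1/3)·17 + (2/3)·23/2 = 40/3

40/3 dollars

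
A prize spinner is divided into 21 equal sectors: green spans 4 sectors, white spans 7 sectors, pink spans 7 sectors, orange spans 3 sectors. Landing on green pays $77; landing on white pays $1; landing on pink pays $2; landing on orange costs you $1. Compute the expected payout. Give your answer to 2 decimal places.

E[payout] = (4/21)·77 + (7/21)·1 + (7/21)·2 + (3/21)·(-1) = 326/21
≈ $15.52

$15.52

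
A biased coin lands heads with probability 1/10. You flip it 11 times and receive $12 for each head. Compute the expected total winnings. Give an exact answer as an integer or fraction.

E[#heads] = 11·1/10 = 11/10 (linearity over flips).
E[winnings] = 12·11/10 = 66/5.

66/5 dollars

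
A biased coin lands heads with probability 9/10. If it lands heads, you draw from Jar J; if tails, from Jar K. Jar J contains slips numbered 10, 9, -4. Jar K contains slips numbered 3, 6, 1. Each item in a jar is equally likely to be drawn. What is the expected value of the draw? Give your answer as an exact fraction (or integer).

E[X | Jar J] = (10 + 9 − 4)/3 = 5
E[X | Jar K] = (3 + 6 + 1)/3 = 10/3
E[X] = (9/10)·5 + (1/10)·10/3 = 29/6

29/6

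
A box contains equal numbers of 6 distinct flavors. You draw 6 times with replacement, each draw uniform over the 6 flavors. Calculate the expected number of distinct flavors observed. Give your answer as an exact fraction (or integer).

31031/7776

Let Xⱼ=1 if type j appears at least once. P(Xⱼ=1) = 1 − ((6−1)/6)^6 = 31031/46656.
E[#distinct] = 6·31031/46656 = 31031/7776.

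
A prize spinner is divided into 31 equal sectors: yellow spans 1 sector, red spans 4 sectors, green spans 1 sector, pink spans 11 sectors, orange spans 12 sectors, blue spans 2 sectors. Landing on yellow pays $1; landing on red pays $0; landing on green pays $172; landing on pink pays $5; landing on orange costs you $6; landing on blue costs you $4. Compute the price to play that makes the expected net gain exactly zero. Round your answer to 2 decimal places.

$4.77

E[payout] = (1/31)·1 + (4/31)·0 + (1/31)·172 + (11/31)·5 + (12/31)·(-6) + (2/31)·(-4) = 148/31
Fair fee = E[payout] = 148/31 ≈ $4.77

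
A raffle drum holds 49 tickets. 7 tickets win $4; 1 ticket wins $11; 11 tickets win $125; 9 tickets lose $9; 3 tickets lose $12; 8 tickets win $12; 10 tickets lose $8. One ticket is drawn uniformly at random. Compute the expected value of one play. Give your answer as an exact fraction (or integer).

1313/49 dollars

E[payout] = (7/49)·4 + (1/49)·11 + (11/49)·125 + (9/49)·(-9) + (3/49)·(-12) + (8/49)·12 + (10/49)·(-8) = 1313/49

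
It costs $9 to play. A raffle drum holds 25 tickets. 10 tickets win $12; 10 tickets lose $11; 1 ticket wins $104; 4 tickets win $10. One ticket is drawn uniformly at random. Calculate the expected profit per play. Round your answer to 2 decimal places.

E[payout] = (10/25)·12 + (10/25)·(-11) + (1/25)·104 + (4/25)·10 = 154/25
Expected profit = 154/25 − 9 = -71/25 ≈ -$2.84

-$2.84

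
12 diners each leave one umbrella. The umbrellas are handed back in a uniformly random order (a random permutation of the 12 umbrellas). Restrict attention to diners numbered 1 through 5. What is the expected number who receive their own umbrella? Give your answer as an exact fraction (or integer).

Let Xᵢ = 1 if person i gets their own umbrella. For each i, P(Xᵢ=1) = 1/12.
By linearity of expectation, E[X₁+…+X_5] = 5·(1/12) = 5/12.

5/12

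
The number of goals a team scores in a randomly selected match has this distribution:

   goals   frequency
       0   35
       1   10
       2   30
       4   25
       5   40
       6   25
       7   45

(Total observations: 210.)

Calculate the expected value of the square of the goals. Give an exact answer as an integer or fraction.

309/14

Total = 210, so P(goals=0) = 35/210, etc.
E[X²] = (1/6)·0 + (1/21)·1 + (1/7)·4 + (5/42)·16 + (4/21)·25 + (5/42)·36 + (3/14)·49
     = 309/14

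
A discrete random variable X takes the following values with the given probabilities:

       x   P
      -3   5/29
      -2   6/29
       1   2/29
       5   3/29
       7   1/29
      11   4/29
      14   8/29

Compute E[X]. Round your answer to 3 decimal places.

5.276

E[X] = (5/29)·(-3) + (6/29)·(-2) + (2/29)·1 + (3/29)·5 + (1/29)·7 + (4/29)·11 + (8/29)·14
     = 153/29 ≈ 5.276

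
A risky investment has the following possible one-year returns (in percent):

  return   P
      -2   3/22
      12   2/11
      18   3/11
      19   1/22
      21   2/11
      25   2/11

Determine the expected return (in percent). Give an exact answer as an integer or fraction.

353/22

E[X] = (3/22)·(-2) + (2/11)·12 + (3/11)·18 + (1/22)·19 + (2/11)·21 + (2/11)·25
     = 353/22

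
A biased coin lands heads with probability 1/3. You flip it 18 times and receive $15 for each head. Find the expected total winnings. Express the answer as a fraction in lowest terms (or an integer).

$90

E[#heads] = 18·1/3 = 6 (linearity over flips).
E[winnings] = 15·6 = 90.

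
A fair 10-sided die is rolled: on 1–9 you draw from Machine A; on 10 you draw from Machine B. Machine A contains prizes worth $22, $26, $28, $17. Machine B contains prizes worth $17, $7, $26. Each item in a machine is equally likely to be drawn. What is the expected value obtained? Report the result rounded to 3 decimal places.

$22.592

E[X | Machine A] = (22 + 26 + 28 + 17)/4 = 93/4
E[X | Machine B] = (17 + 7 + 26)/3 = 50/3
E[X] = (9/10)·93/4 + (1/10)·50/3 = 2711/120 ≈ 22.592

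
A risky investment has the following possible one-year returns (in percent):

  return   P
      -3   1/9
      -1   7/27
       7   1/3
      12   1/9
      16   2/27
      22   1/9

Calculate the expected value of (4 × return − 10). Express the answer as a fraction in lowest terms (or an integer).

E[4x-10] = (1/9)·(-22) + (7/27)·(-14) + (1/3)·18 + (1/9)·38 + (2/27)·54 + (1/9)·78
     = 454/27

454/27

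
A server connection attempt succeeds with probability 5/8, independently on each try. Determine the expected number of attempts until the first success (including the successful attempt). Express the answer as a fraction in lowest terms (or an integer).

For a geometric distribution, E[trials] = 1/p = 1/(5/8) = 8/5.

8/5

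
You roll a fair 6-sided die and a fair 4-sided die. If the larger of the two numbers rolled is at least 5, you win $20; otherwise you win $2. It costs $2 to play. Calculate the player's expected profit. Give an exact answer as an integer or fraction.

E[payout] = (2/3)·2 + (1/3)·20 = 8
Expected profit = 8 − 2 = 6

$6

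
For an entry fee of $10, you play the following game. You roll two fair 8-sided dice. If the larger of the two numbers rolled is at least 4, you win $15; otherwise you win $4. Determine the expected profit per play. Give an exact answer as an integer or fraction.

221/64 dollars

E[payout] = (9/64)·4 + (55/64)·15 = 861/64
Expected profit = 861/64 − 10 = 221/64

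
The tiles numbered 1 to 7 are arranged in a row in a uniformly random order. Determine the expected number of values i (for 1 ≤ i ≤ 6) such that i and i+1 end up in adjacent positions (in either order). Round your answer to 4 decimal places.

For each i ∈ {1,…,6}, let Xᵢ = 1 if i and i+1 are adjacent. P(Xᵢ=1) = 2·(7−1)!/7! = 2/7.
By linearity, E[ΣXᵢ] = (6)·(2/7) = 12/7.
≈ 1.7143

1.7143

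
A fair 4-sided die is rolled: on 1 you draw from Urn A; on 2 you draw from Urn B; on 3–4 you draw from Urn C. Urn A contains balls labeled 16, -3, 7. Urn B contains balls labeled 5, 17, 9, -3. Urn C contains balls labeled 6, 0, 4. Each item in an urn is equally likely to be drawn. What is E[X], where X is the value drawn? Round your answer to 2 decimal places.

E[X | Urn A] = (16 − 3 + 7)/3 = 20/3
E[X | Urn B] = (5 + 17 + 9 − 3)/4 = 7
E[X | Urn C] = (6 + 0 + 4)/3 = 10/3
E[X] = (1/4)·20/3 + (1/4)·7 + (1/2)·10/3 = 61/12 ≈ 5.08

5.08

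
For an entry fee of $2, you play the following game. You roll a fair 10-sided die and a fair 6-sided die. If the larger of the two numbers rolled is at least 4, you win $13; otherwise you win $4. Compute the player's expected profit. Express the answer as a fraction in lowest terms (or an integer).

193/20 dollars

E[payout] = (3/20)·4 + (17/20)·13 = 233/20
Expected profit = 233/20 − 2 = 193/20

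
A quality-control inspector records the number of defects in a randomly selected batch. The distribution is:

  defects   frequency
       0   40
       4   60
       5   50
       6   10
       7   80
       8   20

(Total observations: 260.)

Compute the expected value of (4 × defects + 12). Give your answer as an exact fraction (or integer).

410/13

Total = 260, so P(defects=0) = 40/260, etc.
E[4x+12] = (2/13)·12 + (3/13)·28 + (5/26)·32 + (1/26)·36 + (4/13)·40 + (1/13)·44
     = 410/13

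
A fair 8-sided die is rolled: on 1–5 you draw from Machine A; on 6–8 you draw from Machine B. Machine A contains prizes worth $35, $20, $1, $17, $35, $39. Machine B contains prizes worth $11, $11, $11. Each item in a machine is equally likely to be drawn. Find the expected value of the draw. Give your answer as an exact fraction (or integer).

311/16 dollars

E[X | Machine A] = (35 + 20 + 1 + 17 + 35 + 39)/6 = 49/2
E[X | Machine B] = (11 + 11 + 11)/3 = 11
E[X] = (5/8)·49/2 + (3/8)·11 = 311/16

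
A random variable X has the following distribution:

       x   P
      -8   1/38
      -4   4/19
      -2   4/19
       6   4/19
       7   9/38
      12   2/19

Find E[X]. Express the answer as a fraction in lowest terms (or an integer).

103/38

E[X] = (1/38)·(-8) + (4/19)·(-4) + (4/19)·(-2) + (4/19)·6 + (9/38)·7 + (2/19)·12
     = 103/38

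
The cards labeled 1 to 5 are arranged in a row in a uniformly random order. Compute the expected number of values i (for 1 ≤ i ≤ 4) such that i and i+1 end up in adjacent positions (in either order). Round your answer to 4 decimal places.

1.6000

For each i ∈ {1,…,4}, let Xᵢ = 1 if i and i+1 are adjacent. P(Xᵢ=1) = 2·(5−1)!/5! = 2/5.
By linearity, E[ΣXᵢ] = (4)·(2/5) = 8/5.
≈ 1.6000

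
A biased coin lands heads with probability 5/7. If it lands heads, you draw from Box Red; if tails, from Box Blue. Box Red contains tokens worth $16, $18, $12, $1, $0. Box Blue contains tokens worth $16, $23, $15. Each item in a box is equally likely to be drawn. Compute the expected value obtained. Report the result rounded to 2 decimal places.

E[X | Box Red] = (16 + 18 + 12 + 1 + 0)/5 = 47/5
E[X | Box Blue] = (16 + 23 + 15)/3 = 18
E[X] = (5/7)·47/5 + (2/7)·18 = 83/7 ≈ 11.86

$11.86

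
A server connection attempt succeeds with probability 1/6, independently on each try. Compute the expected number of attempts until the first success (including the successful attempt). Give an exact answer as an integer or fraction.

6

For a geometric distribution, E[trials] = 1/p = 1/(1/6) = 6.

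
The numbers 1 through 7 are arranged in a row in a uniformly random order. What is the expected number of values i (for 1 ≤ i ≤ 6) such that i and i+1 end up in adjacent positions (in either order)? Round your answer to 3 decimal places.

1.714

For each i ∈ {1,…,6}, let Xᵢ = 1 if i and i+1 are adjacent. P(Xᵢ=1) = 2·(7−1)!/7! = 2/7.
By linearity, E[ΣXᵢ] = (6)·(2/7) = 12/7.
≈ 1.714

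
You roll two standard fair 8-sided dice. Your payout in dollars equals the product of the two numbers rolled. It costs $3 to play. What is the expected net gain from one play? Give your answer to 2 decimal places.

Distribution of the product of the two numbers rolled: 1 w.p. 1/64, 2 w.p. 1/32, 3 w.p. 1/32, 4 w.p. 3/64, 5 w.p. 1/32, 6 w.p. 1/16, …
E[payout] = (1/64)·1 + (1/32)·2 + (1/32)·3 + (3/64)·4 + (1/32)·5 + (1/16)·6 + (1/32)·7 + (1/16)·8 + (1/64)·9 + (1/32)·10 + (1/16)·12 + (1/32)·14 + (1/32)·15 + (3/64)·16 + (1/32)·18 + (1/32)·20 + (1/32)·21 + (1/16)·24 + (1/64)·25 + (1/32)·28 + (1/32)·30 + (1/32)·32 + (1/32)·35 + (1/64)·36 + (1/32)·40 + (1/32)·42 + (1/32)·48 + (1/64)·49 + (1/32)·56 + (1/64)·64 = 81/4
Expected profit = 81/4 − 3 = 69/4 ≈ $17.25

$17.25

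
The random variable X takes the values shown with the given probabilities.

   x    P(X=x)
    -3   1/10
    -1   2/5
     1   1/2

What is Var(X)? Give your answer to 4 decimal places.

E[X] = (1/10)·(-3) + (2/5)·(-1) + (1/2)·1 = -1/5
E[X²] = (1/10)·9 + (2/5)·1 + (1/2)·1 = 9/5
Var(X) = 9/5 − (-1/5)² = 44/25 ≈ 1.7600

1.7600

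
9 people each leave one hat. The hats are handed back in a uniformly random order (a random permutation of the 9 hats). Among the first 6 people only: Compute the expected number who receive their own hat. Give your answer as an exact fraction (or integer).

Let Xᵢ = 1 if person i gets their own hat. For each i, P(Xᵢ=1) = 1/9.
By linearity of expectation, E[X₁+…+X_6] = 6·(1/9) = 2/3.

2/3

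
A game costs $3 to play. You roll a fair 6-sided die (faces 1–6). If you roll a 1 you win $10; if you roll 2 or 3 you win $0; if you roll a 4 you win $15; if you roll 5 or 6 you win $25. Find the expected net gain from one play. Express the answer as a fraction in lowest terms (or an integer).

E[payout] = (1/3)·0 + (1/6)·10 + (1/6)·15 + (1/3)·25 = 25/2
Expected profit = 25/2 − 3 = 19/2

19/2 dollars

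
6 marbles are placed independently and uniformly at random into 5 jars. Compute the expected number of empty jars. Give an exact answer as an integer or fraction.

4096/3125

Let Xⱼ=1 if jar j is empty. P(Xⱼ=1) = ((5-1)/5)^6 = 4096/15625.
By linearity, E[#empty] = 5·4096/15625 = 4096/3125.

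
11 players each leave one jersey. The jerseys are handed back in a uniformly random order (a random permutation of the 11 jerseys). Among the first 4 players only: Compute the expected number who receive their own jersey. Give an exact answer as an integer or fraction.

Let Xᵢ = 1 if person i gets their own jersey. For each i, P(Xᵢ=1) = 1/11.
By linearity of expectation, E[X₁+…+X_4] = 4·(1/11) = 4/11.

4/11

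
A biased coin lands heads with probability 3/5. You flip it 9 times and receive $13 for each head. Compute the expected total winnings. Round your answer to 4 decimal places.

E[#heads] = 9·3/5 = 27/5 (linearity over flips).
E[winnings] = 13·27/5 = 351/5.
≈ 70.2000

$70.2000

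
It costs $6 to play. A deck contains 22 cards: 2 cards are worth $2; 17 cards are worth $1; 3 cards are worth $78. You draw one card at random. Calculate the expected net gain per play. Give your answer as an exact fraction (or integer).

123/22 dollars

E[payout] = (2/22)·2 + (17/22)·1 + (3/22)·78 = 255/22
Expected profit = 255/22 − 6 = 123/22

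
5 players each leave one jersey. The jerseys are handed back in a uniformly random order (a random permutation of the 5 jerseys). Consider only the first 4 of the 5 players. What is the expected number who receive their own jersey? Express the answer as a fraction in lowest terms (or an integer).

4/5

Let Xᵢ = 1 if person i gets their own jersey. For each i, P(Xᵢ=1) = 1/5.
By linearity of expectation, E[X₁+…+X_4] = 4·(1/5) = 4/5.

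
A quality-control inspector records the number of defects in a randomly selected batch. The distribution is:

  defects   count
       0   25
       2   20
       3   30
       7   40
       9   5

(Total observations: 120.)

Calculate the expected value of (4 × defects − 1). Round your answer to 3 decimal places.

14.167

Total = 120, so P(defects=0) = 25/120, etc.
E[4x-1] = (5/24)·(-1) + (1/6)·7 + (1/4)·11 + (1/3)·27 + (1/24)·35
     = 85/6 ≈ 14.167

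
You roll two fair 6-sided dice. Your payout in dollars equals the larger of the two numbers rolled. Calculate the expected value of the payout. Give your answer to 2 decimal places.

Distribution of the larger of the two numbers rolled: 1 w.p. 1/36, 2 w.p. 1/12, 3 w.p. 5/36, 4 w.p. 7/36, 5 w.p. 1/4, 6 w.p. 11/36
E[payout] = (1/36)·1 + (1/12)·2 + (5/36)·3 + (7/36)·4 + (1/4)·5 + (11/36)·6 = 161/36
≈ $4.47

$4.47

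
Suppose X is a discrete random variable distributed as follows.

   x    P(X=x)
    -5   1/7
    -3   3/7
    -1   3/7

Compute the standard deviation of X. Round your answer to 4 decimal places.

1.3997

E[X] = -17/7, E[X²] = 55/7
Var(X) = E[X²] − (E[X])² = 55/7 − 289/49 = 96/49
SD(X) = √(96/49) ≈ 1.3997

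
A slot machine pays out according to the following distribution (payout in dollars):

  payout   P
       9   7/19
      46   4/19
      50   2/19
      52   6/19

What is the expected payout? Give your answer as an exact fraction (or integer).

E[X] = (7/19)·9 + (4/19)·46 + (2/19)·50 + (6/19)·52
     = 659/19

659/19 dollars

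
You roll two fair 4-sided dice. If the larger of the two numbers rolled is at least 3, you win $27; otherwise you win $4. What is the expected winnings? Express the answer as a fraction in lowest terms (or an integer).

85/4 dollars

E[payout] = (1/4)·4 + (3/4)·27 = 85/4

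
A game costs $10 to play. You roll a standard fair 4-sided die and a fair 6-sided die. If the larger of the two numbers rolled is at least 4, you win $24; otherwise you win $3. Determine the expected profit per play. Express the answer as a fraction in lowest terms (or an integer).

E[payout] = (3/8)·3 + (5/8)·24 = 129/8
Expected profit = 129/8 − 10 = 49/8

49/8 dollars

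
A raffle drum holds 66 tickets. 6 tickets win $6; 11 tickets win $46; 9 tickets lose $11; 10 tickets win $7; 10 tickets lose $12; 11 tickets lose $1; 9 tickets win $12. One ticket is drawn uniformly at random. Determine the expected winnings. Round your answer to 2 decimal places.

E[payout] = (6/66)·6 + (11/66)·46 + (9/66)·(-11) + (10/66)·7 + (10/66)·(-12) + (11/66)·(-1) + (9/66)·12 = 245/33
≈ $7.42

$7.42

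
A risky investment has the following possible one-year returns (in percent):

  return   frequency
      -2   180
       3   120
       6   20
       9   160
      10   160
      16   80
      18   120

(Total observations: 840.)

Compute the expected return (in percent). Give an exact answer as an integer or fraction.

Total = 840, so P(return=-2) = 180/840, etc.
E[X] = (3/14)·(-2) + (1/7)·3 + (1/42)·6 + (4/21)·9 + (4/21)·10 + (2/21)·16 + (1/7)·18
     = 55/7

55/7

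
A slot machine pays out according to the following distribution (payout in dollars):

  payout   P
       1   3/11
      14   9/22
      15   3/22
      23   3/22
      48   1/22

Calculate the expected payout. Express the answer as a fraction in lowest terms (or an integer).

147/11 dollars

E[X] = (3/11)·1 + (9/22)·14 + (3/22)·15 + (3/22)·23 + (1/22)·48
     = 147/11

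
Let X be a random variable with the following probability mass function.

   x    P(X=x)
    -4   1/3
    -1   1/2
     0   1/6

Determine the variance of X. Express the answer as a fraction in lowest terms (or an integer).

89/36

E[X] = (1/3)·(-4) + (1/2)·(-1) + (1/6)·0 = -11/6
E[X²] = (1/3)·16 + (1/2)·1 + (1/6)·0 = 35/6
Var(X) = 35/6 − (-11/6)² = 89/36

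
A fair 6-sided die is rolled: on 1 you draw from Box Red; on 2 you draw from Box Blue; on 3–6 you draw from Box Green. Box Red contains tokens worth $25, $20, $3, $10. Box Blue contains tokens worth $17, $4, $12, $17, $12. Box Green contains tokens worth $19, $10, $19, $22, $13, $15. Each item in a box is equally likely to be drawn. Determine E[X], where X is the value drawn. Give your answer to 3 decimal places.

$15.372

E[X | Box Red] = (25 + 20 + 3 + 10)/4 = 29/2
E[X | Box Blue] = (17 + 4 + 12 + 17 + 12)/5 = 62/5
E[X | Box Green] = (19 + 10 + 19 + 22 + 13 + 15)/6 = 49/3
E[X] = (1/6)·29/2 + (1/6)·62/5 + (2/3)·49/3 = 2767/180 ≈ 15.372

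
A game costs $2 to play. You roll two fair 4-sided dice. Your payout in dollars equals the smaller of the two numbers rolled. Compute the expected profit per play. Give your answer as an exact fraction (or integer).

Distribution of the smaller of the two numbers rolled: 1 w.p. 7/16, 2 w.p. 5/16, 3 w.p. 3/16, 4 w.p. 1/16
E[payout] = (7/16)·1 + (5/16)·2 + (3/16)·3 + (1/16)·4 = 15/8
Expected profit = 15/8 − 2 = -1/8

-1/8 dollars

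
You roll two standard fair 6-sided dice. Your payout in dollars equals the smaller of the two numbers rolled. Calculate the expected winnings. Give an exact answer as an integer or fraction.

91/36 dollars

Distribution of the smaller of the two numbers rolled: 1 w.p. 11/36, 2 w.p. 1/4, 3 w.p. 7/36, 4 w.p. 5/36, 5 w.p. 1/12, 6 w.p. 1/36
E[payout] = (11/36)·1 + (1/4)·2 + (7/36)·3 + (5/36)·4 + (1/12)·5 + (1/36)·6 = 91/36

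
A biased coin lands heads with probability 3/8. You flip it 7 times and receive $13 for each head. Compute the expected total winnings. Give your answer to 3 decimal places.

$34.125

E[#heads] = 7·3/8 = 21/8 (linearity over flips).
E[winnings] = 13·21/8 = 273/8.
≈ 34.125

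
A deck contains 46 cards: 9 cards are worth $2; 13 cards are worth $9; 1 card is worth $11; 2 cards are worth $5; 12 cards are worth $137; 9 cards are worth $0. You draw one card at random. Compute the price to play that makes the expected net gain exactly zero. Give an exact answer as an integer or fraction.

900/23 dollars

E[payout] = (9/46)·2 + (13/46)·9 + (1/46)·11 + (2/46)·5 + (12/46)·137 + (9/46)·0 = 900/23
Fair fee = E[payout] = 900/23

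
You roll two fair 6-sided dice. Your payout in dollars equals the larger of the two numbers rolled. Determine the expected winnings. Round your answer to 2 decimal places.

Distribution of the larger of the two numbers rolled: 1 w.p. 1/36, 2 w.p. 1/12, 3 w.p. 5/36, 4 w.p. 7/36, 5 w.p. 1/4, 6 w.p. 11/36
E[payout] = (1/36)·1 + (1/12)·2 + (5/36)·3 + (7/36)·4 + (1/4)·5 + (11/36)·6 = 161/36
≈ $4.47

$4.47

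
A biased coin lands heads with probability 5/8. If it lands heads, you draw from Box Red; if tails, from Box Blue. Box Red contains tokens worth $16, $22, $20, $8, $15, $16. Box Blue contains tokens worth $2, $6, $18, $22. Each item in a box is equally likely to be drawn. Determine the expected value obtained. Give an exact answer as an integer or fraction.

701/48 dollars

E[X | Box Red] = (16 + 22 + 20 + 8 + 15 + 16)/6 = 97/6
E[X | Box Blue] = (2 + 6 + 18 + 22)/4 = 12
E[X] = (5/8)·97/6 + (3/8)·12 = 701/48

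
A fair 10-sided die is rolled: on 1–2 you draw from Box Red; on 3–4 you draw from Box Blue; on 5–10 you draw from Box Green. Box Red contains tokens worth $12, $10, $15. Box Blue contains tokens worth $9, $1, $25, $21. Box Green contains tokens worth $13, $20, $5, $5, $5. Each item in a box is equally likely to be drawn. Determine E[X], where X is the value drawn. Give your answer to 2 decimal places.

$11.03

E[X | Box Red] = (12 + 10 + 15)/3 = 37/3
E[X | Box Blue] = (9 + 1 + 25 + 21)/4 = 14
E[X | Box Green] = (13 + 20 + 5 + 5 + 5)/5 = 48/5
E[X] = (1/5)·37/3 + (1/5)·14 + (3/5)·48/5 = 827/75 ≈ 11.03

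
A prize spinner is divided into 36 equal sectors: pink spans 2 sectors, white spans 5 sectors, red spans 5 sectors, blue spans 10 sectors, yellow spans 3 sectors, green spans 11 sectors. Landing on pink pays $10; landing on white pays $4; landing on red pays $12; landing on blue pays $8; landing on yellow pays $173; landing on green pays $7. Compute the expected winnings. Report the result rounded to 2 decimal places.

E[payout] = (2/36)·10 + (5/36)·4 + (5/36)·12 + (10/36)·8 + (3/36)·173 + (11/36)·7 = 194/9
≈ $21.56

$21.56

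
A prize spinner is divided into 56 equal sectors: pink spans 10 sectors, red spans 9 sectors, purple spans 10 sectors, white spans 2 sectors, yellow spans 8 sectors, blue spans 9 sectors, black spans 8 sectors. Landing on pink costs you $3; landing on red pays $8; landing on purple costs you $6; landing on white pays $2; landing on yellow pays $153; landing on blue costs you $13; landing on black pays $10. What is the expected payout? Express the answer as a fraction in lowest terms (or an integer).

1173/56 dollars

E[payout] = (10/56)·(-3) + (9/56)·8 + (10/56)·(-6) + (2/56)·2 + (8/56)·153 + (9/56)·(-13) + (8/56)·10 = 1173/56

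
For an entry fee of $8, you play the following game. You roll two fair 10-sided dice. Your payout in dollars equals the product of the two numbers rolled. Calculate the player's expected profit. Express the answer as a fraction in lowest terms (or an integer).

Distribution of the product of the two numbers rolled: 1 w.p. 1/100, 2 w.p. 1/50, 3 w.p. 1/50, 4 w.p. 3/100, 5 w.p. 1/50, 6 w.p. 1/25, …
E[payout] = (1/100)·1 + (1/50)·2 + (1/50)·3 + (3/100)·4 + (1/50)·5 + (1/25)·6 + (1/50)·7 + (1/25)·8 + (3/100)·9 + (1/25)·10 + (1/25)·12 + (1/50)·14 + (1/50)·15 + (3/100)·16 + (1/25)·18 + (1/25)·20 + (1/50)·21 + (1/25)·24 + (1/100)·25 + (1/50)·27 + (1/50)·28 + (1/25)·30 + (1/50)·32 + (1/50)·35 + (3/100)·36 + (1/25)·40 + (1/50)·42 + (1/50)·45 + (1/50)·48 + (1/100)·49 + (1/50)·50 + (1/50)·54 + (1/50)·56 + (1/50)·60 + (1/50)·63 + (1/100)·64 + (1/50)·70 + (1/50)·72 + (1/50)·80 + (1/100)·81 + (1/50)·90 + (1/100)·100 = 121/4
Expected profit = 121/4 − 8 = 89/4

89/4 dollars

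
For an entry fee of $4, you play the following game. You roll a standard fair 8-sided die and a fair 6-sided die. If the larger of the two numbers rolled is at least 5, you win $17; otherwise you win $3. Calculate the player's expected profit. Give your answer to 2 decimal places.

E[payout] = (1/3)·3 + (2/3)·17 = 37/3
Expected profit = 37/3 − 4 = 25/3 ≈ $8.33

$8.33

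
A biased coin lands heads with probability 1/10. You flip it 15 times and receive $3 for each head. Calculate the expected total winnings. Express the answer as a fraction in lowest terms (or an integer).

E[#heads] = 15·1/10 = 3/2 (linearity over flips).
E[winnings] = 3·3/2 = 9/2.

9/2 dollars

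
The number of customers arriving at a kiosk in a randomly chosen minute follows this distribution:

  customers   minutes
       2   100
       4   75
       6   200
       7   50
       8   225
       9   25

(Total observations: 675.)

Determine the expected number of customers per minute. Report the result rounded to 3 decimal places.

6.037

Total = 675, so P(customers=2) = 100/675, etc.
E[X] = (4/27)·2 + (1/9)·4 + (8/27)·6 + (2/27)·7 + (1/3)·8 + (1/27)·9
     = 163/27 ≈ 6.037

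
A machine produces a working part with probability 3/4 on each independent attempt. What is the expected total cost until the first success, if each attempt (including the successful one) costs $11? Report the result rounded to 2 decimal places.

E[#attempts] = 1/p = 4/3; E[cost] = 11·4/3 = 44/3.
≈ 14.67

$14.67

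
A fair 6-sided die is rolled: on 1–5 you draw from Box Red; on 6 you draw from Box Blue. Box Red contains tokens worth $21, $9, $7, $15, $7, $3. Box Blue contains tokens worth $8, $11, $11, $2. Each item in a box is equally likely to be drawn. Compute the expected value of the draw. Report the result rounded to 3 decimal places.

$9.944

E[X | Box Red] = (21 + 9 + 7 + 15 + 7 + 3)/6 = 31/3
E[X | Box Blue] = (8 + 11 + 11 + 2)/4 = 8
E[X] = (5/6)·31/3 + (1/6)·8 = 179/18 ≈ 9.944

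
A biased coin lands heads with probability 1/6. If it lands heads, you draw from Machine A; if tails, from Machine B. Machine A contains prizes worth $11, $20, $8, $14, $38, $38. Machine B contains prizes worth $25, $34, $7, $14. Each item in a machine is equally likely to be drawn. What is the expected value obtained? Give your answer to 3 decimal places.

E[X | Machine A] = (11 + 20 + 8 + 14 + 38 + 38)/6 = 43/2
E[X | Machine B] = (25 + 34 + 7 + 14)/4 = 20
E[X] = (1/6)·43/2 + (5/6)·20 = 81/4 ≈ 20.250

$20.250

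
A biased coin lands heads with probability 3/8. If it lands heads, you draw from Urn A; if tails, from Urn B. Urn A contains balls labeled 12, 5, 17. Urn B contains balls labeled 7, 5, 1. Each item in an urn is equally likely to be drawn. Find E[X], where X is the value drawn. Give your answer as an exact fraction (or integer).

167/24

E[X | Urn A] = (12 + 5 + 17)/3 = 34/3
E[X | Urn B] = (7 + 5 + 1)/3 = 13/3
E[X] = (3/8)·34/3 + (5/8)·13/3 = 167/24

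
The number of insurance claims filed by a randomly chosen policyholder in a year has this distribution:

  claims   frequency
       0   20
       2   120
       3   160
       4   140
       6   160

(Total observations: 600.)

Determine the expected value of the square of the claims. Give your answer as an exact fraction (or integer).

248/15

Total = 600, so P(claims=0) = 20/600, etc.
E[X²] = (1/30)·0 + (1/5)·4 + (4/15)·9 + (7/30)·16 + (4/15)·36
     = 248/15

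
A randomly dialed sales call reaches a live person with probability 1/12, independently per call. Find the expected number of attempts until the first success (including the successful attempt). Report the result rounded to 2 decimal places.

For a geometric distribution, E[trials] = 1/p = 1/(1/12) = 12.
≈ 12.00

12.00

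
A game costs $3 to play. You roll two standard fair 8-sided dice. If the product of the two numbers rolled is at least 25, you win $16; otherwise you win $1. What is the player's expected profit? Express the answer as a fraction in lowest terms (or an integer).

E[payout] = (11/16)·1 + (5/16)·16 = 91/16
Expected profit = 91/16 − 3 = 43/16

43/16 dollars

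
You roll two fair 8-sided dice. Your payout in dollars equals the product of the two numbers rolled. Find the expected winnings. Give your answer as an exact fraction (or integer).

81/4 dollars

Distribution of the product of the two numbers rolled: 1 w.p. 1/64, 2 w.p. 1/32, 3 w.p. 1/32, 4 w.p. 3/64, 5 w.p. 1/32, 6 w.p. 1/16, …
E[payout] = (1/64)·1 + (1/32)·2 + (1/32)·3 + (3/64)·4 + (1/32)·5 + (1/16)·6 + (1/32)·7 + (1/16)·8 + (1/64)·9 + (1/32)·10 + (1/16)·12 + (1/32)·14 + (1/32)·15 + (3/64)·16 + (1/32)·18 + (1/32)·20 + (1/32)·21 + (1/16)·24 + (1/64)·25 + (1/32)·28 + (1/32)·30 + (1/32)·32 + (1/32)·35 + (1/64)·36 + (1/32)·40 + (1/32)·42 + (1/32)·48 + (1/64)·49 + (1/32)·56 + (1/64)·64 = 81/4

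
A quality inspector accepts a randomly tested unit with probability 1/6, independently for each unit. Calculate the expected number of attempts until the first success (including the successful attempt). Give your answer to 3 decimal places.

6.000

For a geometric distribution, E[trials] = 1/p = 1/(1/6) = 6.
≈ 6.000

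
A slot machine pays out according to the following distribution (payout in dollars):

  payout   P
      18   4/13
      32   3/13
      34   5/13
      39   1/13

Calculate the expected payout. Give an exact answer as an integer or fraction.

$29

E[X] = (4/13)·18 + (3/13)·32 + (5/13)·34 + (1/13)·39
     = 29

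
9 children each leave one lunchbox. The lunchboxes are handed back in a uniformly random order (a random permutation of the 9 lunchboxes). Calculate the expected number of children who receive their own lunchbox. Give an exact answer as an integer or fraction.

Let Xᵢ = 1 if person i gets their own lunchbox. For each i, P(Xᵢ=1) = 1/9.
By linearity of expectation, E[X₁+…+X_9] = 9·(1/9) = 1.

1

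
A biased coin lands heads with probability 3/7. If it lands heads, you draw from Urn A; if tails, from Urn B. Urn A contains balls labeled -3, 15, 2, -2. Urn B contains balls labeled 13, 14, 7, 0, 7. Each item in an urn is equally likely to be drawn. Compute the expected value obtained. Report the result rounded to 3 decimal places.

5.971

E[X | Urn A] = (-3 + 15 + 2 − 2)/4 = 3
E[X | Urn B] = (13 + 14 + 7 + 0 + 7)/5 = 41/5
E[X] = (3/7)·3 + (4/7)·41/5 = 209/35 ≈ 5.971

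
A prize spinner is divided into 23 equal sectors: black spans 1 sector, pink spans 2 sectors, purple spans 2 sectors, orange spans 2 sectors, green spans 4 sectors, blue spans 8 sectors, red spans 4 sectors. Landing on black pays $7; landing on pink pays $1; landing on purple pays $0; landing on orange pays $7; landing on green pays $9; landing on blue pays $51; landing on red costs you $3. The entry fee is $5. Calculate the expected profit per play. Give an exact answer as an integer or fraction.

E[payout] = (1/23)·7 + (2/23)·1 + (2/23)·0 + (2/23)·7 + (4/23)·9 + (8/23)·51 + (4/23)·(-3) = 455/23
Expected profit = 455/23 − 5 = 340/23

340/23 dollars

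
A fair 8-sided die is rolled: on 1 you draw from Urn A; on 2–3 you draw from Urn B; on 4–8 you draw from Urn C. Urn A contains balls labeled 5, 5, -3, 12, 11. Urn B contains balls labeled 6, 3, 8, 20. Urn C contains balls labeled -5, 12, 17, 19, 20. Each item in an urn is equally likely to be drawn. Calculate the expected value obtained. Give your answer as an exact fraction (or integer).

175/16

E[X | Urn A] = (5 + 5 − 3 + 12 + 11)/5 = 6
E[X | Urn B] = (6 + 3 + 8 + 20)/4 = 37/4
E[X | Urn C] = (-5 + 12 + 17 + 19 + 20)/5 = 63/5
E[X] = (1/8)·6 + (1/4)·37/4 + (5/8)·63/5 = 175/16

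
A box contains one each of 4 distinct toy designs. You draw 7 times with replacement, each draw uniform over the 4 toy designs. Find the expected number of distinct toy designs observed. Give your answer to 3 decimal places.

3.466

Let Xⱼ=1 if type j appears at least once. P(Xⱼ=1) = 1 − ((4−1)/4)^7 = 14197/16384.
E[#distinct] = 4·14197/16384 = 14197/4096.
≈ 3.466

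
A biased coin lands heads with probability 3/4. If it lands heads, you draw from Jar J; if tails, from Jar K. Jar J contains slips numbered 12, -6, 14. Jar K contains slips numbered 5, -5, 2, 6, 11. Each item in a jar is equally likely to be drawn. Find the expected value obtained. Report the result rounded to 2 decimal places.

E[X | Jar J] = (12 − 6 + 14)/3 = 20/3
E[X | Jar K] = (5 − 5 + 2 + 6 + 11)/5 = 19/5
E[X] = (3/4)·20/3 + (1/4)·19/5 = 119/20 ≈ 5.95

5.95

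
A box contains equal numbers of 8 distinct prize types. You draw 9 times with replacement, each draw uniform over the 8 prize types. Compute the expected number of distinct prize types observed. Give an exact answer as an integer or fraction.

93864121/16777216

Let Xⱼ=1 if type j appears at least once. P(Xⱼ=1) = 1 − ((8−1)/8)^9 = 93864121/134217728.
E[#distinct] = 8·93864121/134217728 = 93864121/16777216.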